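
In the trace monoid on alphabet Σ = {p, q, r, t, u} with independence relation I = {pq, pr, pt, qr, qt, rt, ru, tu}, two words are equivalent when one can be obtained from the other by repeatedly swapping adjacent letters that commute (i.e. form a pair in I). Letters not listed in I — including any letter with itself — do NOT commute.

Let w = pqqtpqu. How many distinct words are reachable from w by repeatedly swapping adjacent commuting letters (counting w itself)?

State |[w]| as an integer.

70

0(p) covers ∅
1(q) covers ∅
2(q) covers 1:q
3(t) covers ∅
4(p) covers 0:p
5(q) covers 2:q
6(u) covers 4:p, 5:q
floor of heap: 0:p, 1:q, 3:t
completions by unplaced set U, small U first (add the entries for U minus each lowest piece of U):
  |U|=1: {3}:1  {6}:1
  |U|=2: {3,6}:2  {4,6}:1  {5,6}:1
  |U|=3: {0,4,6}:1  {2,5,6}:1  {3,4,6}:3  {3,5,6}:3  {4,5,6}:2
  |U|=4: {0,3,4,6}:4  {0,4,5,6}:3  {1,2,5,6}:1  {2,3,5,6}:4  {2,4,5,6}:3  {3,4,5,6}:8
  |U|=5: {0,2,4,5,6}:6  {0,3,4,5,6}:15  {1,2,3,5,6}:5  {1,2,4,5,6}:4  {2,3,4,5,6}:15
  start at 0(p): 24
  start at 1(q): 36
  start at 3(t): 10
sum over floor = 70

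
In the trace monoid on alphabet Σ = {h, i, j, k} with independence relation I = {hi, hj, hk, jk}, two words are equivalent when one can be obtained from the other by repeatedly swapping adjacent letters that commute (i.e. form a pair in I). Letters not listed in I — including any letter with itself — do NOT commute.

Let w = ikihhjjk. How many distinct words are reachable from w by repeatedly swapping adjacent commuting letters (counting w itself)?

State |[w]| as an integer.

piece 0:i — minimal
piece 1:k rests on {0:i}
piece 2:i rests on {1:k}
piece 3:h — minimal
piece 4:h rests on {3:h}
piece 5:j rests on {2:i}
piece 6:j rests on {5:j}
piece 7:k rests on {2:i}
minimal pieces: {0:i, 3:h}
ways to finish when only these pieces remain (= sum over removing one remaining piece with nothing left below it):
  1 left: {4}→1  {6}→1  {7}→1
  2 left: {3,4}→1  {4,6}→2  {4,7}→2  {5,6}→1  {6,7}→2
  3 left: {3,4,6}→3  {3,4,7}→3  {4,5,6}→3  {4,6,7}→6  {5,6,7}→3
  4 left: {2,5,6,7}→3  {3,4,5,6}→6  {3,4,6,7}→12  {4,5,6,7}→12
  5 left: {1,2,5,6,7}→3  {2,4,5,6,7}→15  {3,4,5,6,7}→30
  6 left: {0,1,2,5,6,7}→3  {1,2,4,5,6,7}→18  {2,3,4,5,6,7}→45
  placing 0:i first → 63 extensions
  placing 3:h first → 21 extensions
total linear extensions = 84

84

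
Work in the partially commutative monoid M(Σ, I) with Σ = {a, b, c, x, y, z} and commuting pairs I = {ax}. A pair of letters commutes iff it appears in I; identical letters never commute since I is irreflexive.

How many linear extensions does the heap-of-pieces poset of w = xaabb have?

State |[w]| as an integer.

3

drop 0:x onto floor
drop 1:a onto floor
drop 2:a onto {1:a}
drop 3:b onto {0:x, 2:a}
drop 4:b onto {3:b}
ground layer = {0:x, 1:a}
drop-orders for the pieces not yet dropped (sum over which currently-grounded one goes next):
  1 to go: {4} 1
  2 to go: {3,4} 1
  3 to go: {0,3,4} 1  {2,3,4} 1
  if 0:x drops first: 1 orders
  if 1:a drops first: 2 orders
heap linearizations: 3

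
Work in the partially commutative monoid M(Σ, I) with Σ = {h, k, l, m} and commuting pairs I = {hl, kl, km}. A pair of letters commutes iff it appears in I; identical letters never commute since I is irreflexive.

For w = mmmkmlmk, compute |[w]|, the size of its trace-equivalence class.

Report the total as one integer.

28

piece 0:m — minimal
piece 1:m rests on {0:m}
piece 2:m rests on {1:m}
piece 3:k — minimal
piece 4:m rests on {2:m}
piece 5:l rests on {4:m}
piece 6:m rests on {5:l}
piece 7:k rests on {3:k}
minimal pieces: {0:m, 3:k}
ways to finish when only these pieces remain (= sum over removing one remaining piece with nothing left below it):
  1 left: {6}→1  {7}→1
  2 left: {3,7}→1  {5,6}→1  {6,7}→2
  3 left: {3,6,7}→3  {4,5,6}→1  {5,6,7}→3
  4 left: {2,4,5,6}→1  {3,5,6,7}→6  {4,5,6,7}→4
  5 left: {1,2,4,5,6}→1  {2,4,5,6,7}→5  {3,4,5,6,7}→10
  6 left: {0,1,2,4,5,6}→1  {1,2,4,5,6,7}→6  {2,3,4,5,6,7}→15
  placing 0:m first → 21 extensions
  placing 3:k first → 7 extensions
total linear extensions = 28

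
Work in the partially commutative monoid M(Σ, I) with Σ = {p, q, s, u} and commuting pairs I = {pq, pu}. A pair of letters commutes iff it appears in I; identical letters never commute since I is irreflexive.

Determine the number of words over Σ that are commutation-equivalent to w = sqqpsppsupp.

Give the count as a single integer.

9

piece 0:s — minimal
piece 1:q rests on {0:s}
piece 2:q rests on {1:q}
piece 3:p rests on {0:s}
piece 4:s rests on {2:q, 3:p}
piece 5:p rests on {4:s}
piece 6:p rests on {5:p}
piece 7:s rests on {6:p}
piece 8:u rests on {7:s}
piece 9:p rests on {7:s}
piece 10:p rests on {9:p}
minimal pieces: {0:s}
ways to finish when only these pieces remain (= sum over removing one remaining piece with nothing left below it):
  1 left: {8}→1  {10}→1
  2 left: {8,10}→2  {9,10}→1
  3 left: {8,9,10}→3
  4 left: {7,8,9,10}→3
  5 left: {6,7,8,9,10}→3
  6 left: {5,6,7,8,9,10}→3
  7 left: {4,5,6,7,8,9,10}→3
  8 left: {2,4,5,6,7,8,9,10}→3  {3,4,5,6,7,8,9,10}→3
  9 left: {1,2,4,5,6,7,8,9,10}→3  {2,3,4,5,6,7,8,9,10}→6
  placing 0:s first → 9 extensions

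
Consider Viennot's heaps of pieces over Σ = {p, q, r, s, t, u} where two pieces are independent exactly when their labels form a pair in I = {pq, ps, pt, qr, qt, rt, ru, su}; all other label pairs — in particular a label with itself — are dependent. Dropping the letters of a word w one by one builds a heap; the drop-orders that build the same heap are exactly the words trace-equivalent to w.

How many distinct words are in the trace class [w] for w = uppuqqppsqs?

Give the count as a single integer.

drop 0:u onto floor
drop 1:p onto {0:u}
drop 2:p onto {1:p}
drop 3:u onto {2:p}
drop 4:q onto {3:u}
drop 5:q onto {4:q}
drop 6:p onto {3:u}
drop 7:p onto {6:p}
drop 8:s onto {5:q}
drop 9:q onto {8:s}
drop 10:s onto {9:q}
ground layer = {0:u}
drop-orders for the pieces not yet dropped (sum over which currently-grounded one goes next):
  1 to go: {7} 1  {10} 1
  2 to go: {6,7} 1  {7,10} 2  {9,10} 1
  3 to go: {6,7,10} 3  {7,9,10} 3  {8,9,10} 1
  4 to go: {5,8,9,10} 1  {6,7,9,10} 6  {7,8,9,10} 4
  5 to go: {4,5,8,9,10} 1  {5,7,8,9,10} 5  {6,7,8,9,10} 10
  6 to go: {4,5,7,8,9,10} 6  {5,6,7,8,9,10} 15
  7 to go: {4,5,6,7,8,9,10} 21
  8 to go: {3,4,5,6,7,8,9,10} 21
  9 to go: {2,3,4,5,6,7,8,9,10} 21
  if 0:u drops first: 21 orders

21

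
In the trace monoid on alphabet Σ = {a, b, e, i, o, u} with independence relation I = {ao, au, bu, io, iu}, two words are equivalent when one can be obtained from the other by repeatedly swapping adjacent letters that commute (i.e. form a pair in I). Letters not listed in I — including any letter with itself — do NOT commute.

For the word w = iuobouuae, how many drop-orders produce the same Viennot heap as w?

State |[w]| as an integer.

12

drop 0:i onto floor
drop 1:u onto floor
drop 2:o onto {1:u}
drop 3:b onto {0:i, 2:o}
drop 4:o onto {3:b}
drop 5:u onto {4:o}
drop 6:u onto {5:u}
drop 7:a onto {3:b}
drop 8:e onto {6:u, 7:a}
ground layer = {0:i, 1:u}
drop-orders for the pieces not yet dropped (sum over which currently-grounded one goes next):
  1 to go: {8} 1
  2 to go: {6,8} 1  {7,8} 1
  3 to go: {5,6,8} 1  {6,7,8} 2
  4 to go: {4,5,6,8} 1  {5,6,7,8} 3
  5 to go: {4,5,6,7,8} 4
  6 to go: {3,4,5,6,7,8} 4
  7 to go: {0,3,4,5,6,7,8} 4  {2,3,4,5,6,7,8} 4
  if 0:i drops first: 4 orders
  if 1:u drops first: 8 orders
heap linearizations: 12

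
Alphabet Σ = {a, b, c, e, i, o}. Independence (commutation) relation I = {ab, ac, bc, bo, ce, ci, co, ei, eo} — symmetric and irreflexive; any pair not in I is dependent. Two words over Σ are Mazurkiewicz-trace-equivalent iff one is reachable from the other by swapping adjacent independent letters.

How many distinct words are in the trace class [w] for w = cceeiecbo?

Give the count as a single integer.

1176

0(c) covers ∅
1(c) covers 0:c
2(e) covers ∅
3(e) covers 2:e
4(i) covers ∅
5(e) covers 3:e
6(c) covers 1:c
7(b) covers 4:i, 5:e
8(o) covers 4:i
floor of heap: 0:c, 2:e, 4:i
completions by unplaced set U, small U first (add the entries for U minus each lowest piece of U):
  |U|=1: {6}:1  {7}:1  {8}:1
  |U|=2: {1,6}:1  {5,7}:1  {6,7}:2  {6,8}:2  {7,8}:2
  |U|=3: {0,1,6}:1  {1,6,7}:3  {1,6,8}:3  {3,5,7}:1  {4,7,8}:2  {5,6,7}:3  {5,7,8}:3  {6,7,8}:6
  |U|=4: {0,1,6,7}:4  {0,1,6,8}:4  {1,5,6,7}:6  {1,6,7,8}:12  {2,3,5,7}:1  {3,5,6,7}:4  {3,5,7,8}:4  {4,5,7,8}:5  {4,6,7,8}:8  {5,6,7,8}:12
  |U|=5: {0,1,5,6,7}:10  {0,1,6,7,8}:20  {1,3,5,6,7}:10  {1,4,6,7,8}:20  {1,5,6,7,8}:30  {2,3,5,6,7}:5  {2,3,5,7,8}:5  {3,4,5,7,8}:9  {3,5,6,7,8}:20  {4,5,6,7,8}:25
  |U|=6: {0,1,3,5,6,7}:20  {0,1,4,6,7,8}:40  {0,1,5,6,7,8}:60  {1,2,3,5,6,7}:15  {1,3,5,6,7,8}:60  {1,4,5,6,7,8}:75  {2,3,4,5,7,8}:14  {2,3,5,6,7,8}:30  {3,4,5,6,7,8}:54
  |U|=7: {0,1,2,3,5,6,7}:35  {0,1,3,5,6,7,8}:140  {0,1,4,5,6,7,8}:175  {1,2,3,5,6,7,8}:105  {1,3,4,5,6,7,8}:189  {2,3,4,5,6,7,8}:98
  start at 0(c): 392
  start at 2(e): 504
  start at 4(i): 280
sum over floor = 1176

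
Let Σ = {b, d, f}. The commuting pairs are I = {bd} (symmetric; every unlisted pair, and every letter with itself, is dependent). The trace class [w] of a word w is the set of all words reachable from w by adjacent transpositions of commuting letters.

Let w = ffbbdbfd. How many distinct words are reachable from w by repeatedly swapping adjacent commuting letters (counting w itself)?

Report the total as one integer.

4

piece 0:f — minimal
piece 1:f rests on {0:f}
piece 2:b rests on {1:f}
piece 3:b rests on {2:b}
piece 4:d rests on {1:f}
piece 5:b rests on {3:b}
piece 6:f rests on {4:d, 5:b}
piece 7:d rests on {6:f}
minimal pieces: {0:f}
ways to finish when only these pieces remain (= sum over removing one remaining piece with nothing left below it):
  1 left: {7}→1
  2 left: {6,7}→1
  3 left: {4,6,7}→1  {5,6,7}→1
  4 left: {3,5,6,7}→1  {4,5,6,7}→2
  5 left: {2,3,5,6,7}→1  {3,4,5,6,7}→3
  6 left: {2,3,4,5,6,7}→4
  placing 0:f first → 4 extensions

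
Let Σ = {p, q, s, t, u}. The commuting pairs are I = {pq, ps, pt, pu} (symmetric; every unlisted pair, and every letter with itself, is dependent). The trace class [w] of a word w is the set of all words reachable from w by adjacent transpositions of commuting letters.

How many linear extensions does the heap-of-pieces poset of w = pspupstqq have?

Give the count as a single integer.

84

piece 0:p — minimal
piece 1:s — minimal
piece 2:p rests on {0:p}
piece 3:u rests on {1:s}
piece 4:p rests on {2:p}
piece 5:s rests on {3:u}
piece 6:t rests on {5:s}
piece 7:q rests on {6:t}
piece 8:q rests on {7:q}
minimal pieces: {0:p, 1:s}
ways to finish when only these pieces remain (= sum over removing one remaining piece with nothing left below it):
  1 left: {4}→1  {8}→1
  2 left: {2,4}→1  {4,8}→2  {7,8}→1
  3 left: {0,2,4}→1  {2,4,8}→3  {4,7,8}→3  {6,7,8}→1
  4 left: {0,2,4,8}→4  {2,4,7,8}→6  {4,6,7,8}→4  {5,6,7,8}→1
  5 left: {0,2,4,7,8}→10  {2,4,6,7,8}→10  {3,5,6,7,8}→1  {4,5,6,7,8}→5
  6 left: {0,2,4,6,7,8}→20  {1,3,5,6,7,8}→1  {2,4,5,6,7,8}→15  {3,4,5,6,7,8}→6
  7 left: {0,2,4,5,6,7,8}→35  {1,3,4,5,6,7,8}→7  {2,3,4,5,6,7,8}→21
  placing 0:p first → 28 extensions
  placing 1:s first → 56 extensions
total linear extensions = 84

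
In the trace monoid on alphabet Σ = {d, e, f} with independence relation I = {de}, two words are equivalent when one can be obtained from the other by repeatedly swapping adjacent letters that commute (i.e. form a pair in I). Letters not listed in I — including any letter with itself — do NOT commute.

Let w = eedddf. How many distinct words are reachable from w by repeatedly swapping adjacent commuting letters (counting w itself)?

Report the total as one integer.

10

0(e) covers ∅
1(e) covers 0:e
2(d) covers ∅
3(d) covers 2:d
4(d) covers 3:d
5(f) covers 1:e, 4:d
floor of heap: 0:e, 2:d
completions by unplaced set U, small U first (add the entries for U minus each lowest piece of U):
  |U|=1: {5}:1
  |U|=2: {1,5}:1  {4,5}:1
  |U|=3: {0,1,5}:1  {1,4,5}:2  {3,4,5}:1
  |U|=4: {0,1,4,5}:3  {1,3,4,5}:3  {2,3,4,5}:1
  start at 0(e): 4
  start at 2(d): 6
sum over floor = 10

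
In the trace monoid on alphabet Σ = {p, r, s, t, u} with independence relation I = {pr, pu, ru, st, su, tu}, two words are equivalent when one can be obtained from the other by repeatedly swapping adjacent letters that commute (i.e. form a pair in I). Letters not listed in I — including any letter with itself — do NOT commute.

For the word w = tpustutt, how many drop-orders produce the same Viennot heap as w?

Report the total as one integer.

0(t) covers ∅
1(p) covers 0:t
2(u) covers ∅
3(s) covers 1:p
4(t) covers 1:p
5(u) covers 2:u
6(t) covers 4:t
7(t) covers 6:t
floor of heap: 0:t, 2:u
completions by unplaced set U, small U first (add the entries for U minus each lowest piece of U):
  |U|=1: {3}:1  {5}:1  {7}:1
  |U|=2: {2,5}:1  {3,5}:2  {3,7}:2  {5,7}:2  {6,7}:1
  |U|=3: {2,3,5}:3  {2,5,7}:3  {3,5,7}:6  {3,6,7}:3  {4,6,7}:1  {5,6,7}:3
  |U|=4: {2,3,5,7}:12  {2,5,6,7}:6  {3,4,6,7}:4  {3,5,6,7}:12  {4,5,6,7}:4
  |U|=5: {1,3,4,6,7}:4  {2,3,5,6,7}:30  {2,4,5,6,7}:10  {3,4,5,6,7}:20
  |U|=6: {0,1,3,4,6,7}:4  {1,3,4,5,6,7}:24  {2,3,4,5,6,7}:60
  start at 0(t): 84
  start at 2(u): 28
sum over floor = 112

112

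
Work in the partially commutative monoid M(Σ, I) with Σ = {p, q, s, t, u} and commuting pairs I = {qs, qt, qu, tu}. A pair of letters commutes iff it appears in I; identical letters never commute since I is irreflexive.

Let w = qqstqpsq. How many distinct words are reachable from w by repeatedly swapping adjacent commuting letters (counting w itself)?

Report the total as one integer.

#0=q has no predecessor
#1=q depends on [0:q]
#2=s has no predecessor
#3=t depends on [2:s]
#4=q depends on [1:q]
#5=p depends on [3:t, 4:q]
#6=s depends on [5:p]
#7=q depends on [5:p]
sources: [0:q, 2:s]
N(rest) = Σ N(rest − s) over sources s of rest; N(one piece) = 1:
  size 1 → [6]=1  [7]=1
  size 2 → [6,7]=2
  size 3 → [5,6,7]=2
  size 4 → [3,5,6,7]=2  [4,5,6,7]=2
  size 5 → [1,4,5,6,7]=2  [2,3,5,6,7]=2  [3,4,5,6,7]=4
  size 6 → [0,1,4,5,6,7]=2  [1,3,4,5,6,7]=6  [2,3,4,5,6,7]=6
  first=0(q) contributes 12
  first=2(s) contributes 8
|[w]| = 20

20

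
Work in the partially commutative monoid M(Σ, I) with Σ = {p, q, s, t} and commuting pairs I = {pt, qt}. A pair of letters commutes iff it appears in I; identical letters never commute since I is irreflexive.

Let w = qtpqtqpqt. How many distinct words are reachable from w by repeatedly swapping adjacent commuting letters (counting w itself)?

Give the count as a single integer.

#0=q has no predecessor
#1=t has no predecessor
#2=p depends on [0:q]
#3=q depends on [2:p]
#4=t depends on [1:t]
#5=q depends on [3:q]
#6=p depends on [5:q]
#7=q depends on [6:p]
#8=t depends on [4:t]
sources: [0:q, 1:t]
N(rest) = Σ N(rest − s) over sources s of rest; N(one piece) = 1:
  size 1 → [7]=1  [8]=1
  size 2 → [4,8]=1  [6,7]=1  [7,8]=2
  size 3 → [1,4,8]=1  [4,7,8]=3  [5,6,7]=1  [6,7,8]=3
  size 4 → [1,4,7,8]=4  [3,5,6,7]=1  [4,6,7,8]=6  [5,6,7,8]=4
  size 5 → [1,4,6,7,8]=10  [2,3,5,6,7]=1  [3,5,6,7,8]=5  [4,5,6,7,8]=10
  size 6 → [0,2,3,5,6,7]=1  [1,4,5,6,7,8]=20  [2,3,5,6,7,8]=6  [3,4,5,6,7,8]=15
  size 7 → [0,2,3,5,6,7,8]=7  [1,3,4,5,6,7,8]=35  [2,3,4,5,6,7,8]=21
  first=0(q) contributes 56
  first=1(t) contributes 28
|[w]| = 84

84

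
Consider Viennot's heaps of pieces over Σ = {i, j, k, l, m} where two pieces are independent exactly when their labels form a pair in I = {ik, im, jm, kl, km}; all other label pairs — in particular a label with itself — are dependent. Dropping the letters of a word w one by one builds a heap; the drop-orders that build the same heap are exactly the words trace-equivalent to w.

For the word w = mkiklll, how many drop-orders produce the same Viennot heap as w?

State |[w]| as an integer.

42

0(m) covers ∅
1(k) covers ∅
2(i) covers ∅
3(k) covers 1:k
4(l) covers 0:m, 2:i
5(l) covers 4:l
6(l) covers 5:l
floor of heap: 0:m, 1:k, 2:i
completions by unplaced set U, small U first (add the entries for U minus each lowest piece of U):
  |U|=1: {3}:1  {6}:1
  |U|=2: {1,3}:1  {3,6}:2  {5,6}:1
  |U|=3: {1,3,6}:3  {3,5,6}:3  {4,5,6}:1
  |U|=4: {0,4,5,6}:1  {1,3,5,6}:6  {2,4,5,6}:1  {3,4,5,6}:4
  |U|=5: {0,2,4,5,6}:2  {0,3,4,5,6}:5  {1,3,4,5,6}:10  {2,3,4,5,6}:5
  start at 0(m): 15
  start at 1(k): 12
  start at 2(i): 15
sum over floor = 42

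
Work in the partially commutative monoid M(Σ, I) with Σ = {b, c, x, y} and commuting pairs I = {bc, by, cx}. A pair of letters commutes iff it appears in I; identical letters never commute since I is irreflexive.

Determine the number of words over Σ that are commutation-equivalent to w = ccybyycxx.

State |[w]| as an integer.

19

piece 0:c — minimal
piece 1:c rests on {0:c}
piece 2:y rests on {1:c}
piece 3:b — minimal
piece 4:y rests on {2:y}
piece 5:y rests on {4:y}
piece 6:c rests on {5:y}
piece 7:x rests on {3:b, 5:y}
piece 8:x rests on {7:x}
minimal pieces: {0:c, 3:b}
ways to finish when only these pieces remain (= sum over removing one remaining piece with nothing left below it):
  1 left: {6}→1  {8}→1
  2 left: {6,8}→2  {7,8}→1
  3 left: {3,7,8}→1  {6,7,8}→3
  4 left: {3,6,7,8}→4  {5,6,7,8}→3
  5 left: {3,5,6,7,8}→7  {4,5,6,7,8}→3
  6 left: {2,4,5,6,7,8}→3  {3,4,5,6,7,8}→10
  7 left: {1,2,4,5,6,7,8}→3  {2,3,4,5,6,7,8}→13
  placing 0:c first → 16 extensions
  placing 3:b first → 3 extensions
total linear extensions = 19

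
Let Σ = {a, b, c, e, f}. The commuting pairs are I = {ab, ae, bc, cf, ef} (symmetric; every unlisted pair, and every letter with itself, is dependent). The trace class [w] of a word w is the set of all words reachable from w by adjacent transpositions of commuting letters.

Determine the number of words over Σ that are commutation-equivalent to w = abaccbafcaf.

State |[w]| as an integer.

piece 0:a — minimal
piece 1:b — minimal
piece 2:a rests on {0:a}
piece 3:c rests on {2:a}
piece 4:c rests on {3:c}
piece 5:b rests on {1:b}
piece 6:a rests on {4:c}
piece 7:f rests on {5:b, 6:a}
piece 8:c rests on {6:a}
piece 9:a rests on {7:f, 8:c}
piece 10:f rests on {9:a}
minimal pieces: {0:a, 1:b}
ways to finish when only these pieces remain (= sum over removing one remaining piece with nothing left below it):
  1 left: {10}→1
  2 left: {9,10}→1
  3 left: {7,9,10}→1  {8,9,10}→1
  4 left: {5,7,9,10}→1  {7,8,9,10}→2
  5 left: {1,5,7,9,10}→1  {5,7,8,9,10}→3  {6,7,8,9,10}→2
  6 left: {1,5,7,8,9,10}→4  {4,6,7,8,9,10}→2  {5,6,7,8,9,10}→5
  7 left: {1,5,6,7,8,9,10}→9  {3,4,6,7,8,9,10}→2  {4,5,6,7,8,9,10}→7
  8 left: {1,4,5,6,7,8,9,10}→16  {2,3,4,6,7,8,9,10}→2  {3,4,5,6,7,8,9,10}→9
  9 left: {0,2,3,4,6,7,8,9,10}→2  {1,3,4,5,6,7,8,9,10}→25  {2,3,4,5,6,7,8,9,10}→11
  placing 0:a first → 36 extensions
  placing 1:b first → 13 extensions
total linear extensions = 49

49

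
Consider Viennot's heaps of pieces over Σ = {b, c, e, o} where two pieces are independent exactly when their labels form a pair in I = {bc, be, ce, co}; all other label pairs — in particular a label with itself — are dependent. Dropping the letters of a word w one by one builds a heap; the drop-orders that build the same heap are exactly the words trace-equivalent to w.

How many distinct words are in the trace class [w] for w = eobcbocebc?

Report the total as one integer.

#0=e has no predecessor
#1=o depends on [0:e]
#2=b depends on [1:o]
#3=c has no predecessor
#4=b depends on [2:b]
#5=o depends on [4:b]
#6=c depends on [3:c]
#7=e depends on [5:o]
#8=b depends on [5:o]
#9=c depends on [6:c]
sources: [0:e, 3:c]
N(rest) = Σ N(rest − s) over sources s of rest; N(one piece) = 1:
  size 1 → [7]=1  [8]=1  [9]=1
  size 2 → [6,9]=1  [7,8]=2  [7,9]=2  [8,9]=2
  size 3 → [3,6,9]=1  [5,7,8]=2  [6,7,9]=3  [6,8,9]=3  [7,8,9]=6
  size 4 → [3,6,7,9]=4  [3,6,8,9]=4  [4,5,7,8]=2  [5,7,8,9]=8  [6,7,8,9]=12
  size 5 → [2,4,5,7,8]=2  [3,6,7,8,9]=20  [4,5,7,8,9]=10  [5,6,7,8,9]=20
  size 6 → [1,2,4,5,7,8]=2  [2,4,5,7,8,9]=12  [3,5,6,7,8,9]=40  [4,5,6,7,8,9]=30
  size 7 → [0,1,2,4,5,7,8]=2  [1,2,4,5,7,8,9]=14  [2,4,5,6,7,8,9]=42  [3,4,5,6,7,8,9]=70
  size 8 → [0,1,2,4,5,7,8,9]=16  [1,2,4,5,6,7,8,9]=56  [2,3,4,5,6,7,8,9]=112
  first=0(e) contributes 168
  first=3(c) contributes 72
|[w]| = 240

240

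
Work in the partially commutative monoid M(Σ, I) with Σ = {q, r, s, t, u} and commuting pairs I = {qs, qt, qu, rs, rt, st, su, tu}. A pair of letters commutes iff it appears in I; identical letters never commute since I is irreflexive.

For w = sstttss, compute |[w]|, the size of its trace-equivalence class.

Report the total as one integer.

piece 0:s — minimal
piece 1:s rests on {0:s}
piece 2:t — minimal
piece 3:t rests on {2:t}
piece 4:t rests on {3:t}
piece 5:s rests on {1:s}
piece 6:s rests on {5:s}
minimal pieces: {0:s, 2:t}
ways to finish when only these pieces remain (= sum over removing one remaining piece with nothing left below it):
  1 left: {4}→1  {6}→1
  2 left: {3,4}→1  {4,6}→2  {5,6}→1
  3 left: {1,5,6}→1  {2,3,4}→1  {3,4,6}→3  {4,5,6}→3
  4 left: {0,1,5,6}→1  {1,4,5,6}→4  {2,3,4,6}→4  {3,4,5,6}→6
  5 left: {0,1,4,5,6}→5  {1,3,4,5,6}→10  {2,3,4,5,6}→10
  placing 0:s first → 20 extensions
  placing 2:t first → 15 extensions
total linear extensions = 35

35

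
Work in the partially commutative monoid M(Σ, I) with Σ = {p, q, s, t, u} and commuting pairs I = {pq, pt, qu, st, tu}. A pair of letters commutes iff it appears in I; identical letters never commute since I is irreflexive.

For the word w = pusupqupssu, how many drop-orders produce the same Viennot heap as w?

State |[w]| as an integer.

5

#0=p has no predecessor
#1=u depends on [0:p]
#2=s depends on [1:u]
#3=u depends on [2:s]
#4=p depends on [3:u]
#5=q depends on [2:s]
#6=u depends on [4:p]
#7=p depends on [6:u]
#8=s depends on [5:q, 7:p]
#9=s depends on [8:s]
#10=u depends on [9:s]
sources: [0:p]
N(rest) = Σ N(rest − s) over sources s of rest; N(one piece) = 1:
  size 1 → [10]=1
  size 2 → [9,10]=1
  size 3 → [8,9,10]=1
  size 4 → [5,8,9,10]=1  [7,8,9,10]=1
  size 5 → [5,7,8,9,10]=2  [6,7,8,9,10]=1
  size 6 → [4,6,7,8,9,10]=1  [5,6,7,8,9,10]=3
  size 7 → [3,4,6,7,8,9,10]=1  [4,5,6,7,8,9,10]=4
  size 8 → [3,4,5,6,7,8,9,10]=5
  size 9 → [2,3,4,5,6,7,8,9,10]=5
  first=0(p) contributes 5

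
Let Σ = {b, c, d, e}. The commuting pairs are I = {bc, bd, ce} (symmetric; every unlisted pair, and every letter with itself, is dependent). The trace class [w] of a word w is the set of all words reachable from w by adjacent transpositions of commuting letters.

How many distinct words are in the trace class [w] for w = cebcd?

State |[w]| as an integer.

drop 0:c onto floor
drop 1:e onto floor
drop 2:b onto {1:e}
drop 3:c onto {0:c}
drop 4:d onto {1:e, 3:c}
ground layer = {0:c, 1:e}
drop-orders for the pieces not yet dropped (sum over which currently-grounded one goes next):
  1 to go: {2} 1  {4} 1
  2 to go: {2,4} 2  {3,4} 1
  3 to go: {0,3,4} 1  {1,2,4} 2  {2,3,4} 3
  if 0:c drops first: 5 orders
  if 1:e drops first: 4 orders
heap linearizations: 9

9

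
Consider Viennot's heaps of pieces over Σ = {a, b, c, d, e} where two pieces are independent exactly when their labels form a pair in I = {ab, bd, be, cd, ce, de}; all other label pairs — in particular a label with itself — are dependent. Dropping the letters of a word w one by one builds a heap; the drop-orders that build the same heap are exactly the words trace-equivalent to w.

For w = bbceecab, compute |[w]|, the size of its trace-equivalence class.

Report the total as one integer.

36

drop 0:b onto floor
drop 1:b onto {0:b}
drop 2:c onto {1:b}
drop 3:e onto floor
drop 4:e onto {3:e}
drop 5:c onto {2:c}
drop 6:a onto {4:e, 5:c}
drop 7:b onto {5:c}
ground layer = {0:b, 3:e}
drop-orders for the pieces not yet dropped (sum over which currently-grounded one goes next):
  1 to go: {6} 1  {7} 1
  2 to go: {4,6} 1  {6,7} 2
  3 to go: {3,4,6} 1  {4,6,7} 3  {5,6,7} 2
  4 to go: {2,5,6,7} 2  {3,4,6,7} 4  {4,5,6,7} 5
  5 to go: {1,2,5,6,7} 2  {2,4,5,6,7} 7  {3,4,5,6,7} 9
  6 to go: {0,1,2,5,6,7} 2  {1,2,4,5,6,7} 9  {2,3,4,5,6,7} 16
  if 0:b drops first: 25 orders
  if 3:e drops first: 11 orders
heap linearizations: 36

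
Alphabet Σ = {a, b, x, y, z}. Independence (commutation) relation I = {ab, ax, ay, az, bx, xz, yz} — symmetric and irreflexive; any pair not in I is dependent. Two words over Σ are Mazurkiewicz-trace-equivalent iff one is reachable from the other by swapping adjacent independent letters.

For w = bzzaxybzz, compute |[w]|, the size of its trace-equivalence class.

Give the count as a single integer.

0(b) covers ∅
1(z) covers 0:b
2(z) covers 1:z
3(a) covers ∅
4(x) covers ∅
5(y) covers 0:b, 4:x
6(b) covers 2:z, 5:y
7(z) covers 6:b
8(z) covers 7:z
floor of heap: 0:b, 3:a, 4:x
completions by unplaced set U, small U first (add the entries for U minus each lowest piece of U):
  |U|=1: {3}:1  {8}:1
  |U|=2: {3,8}:2  {7,8}:1
  |U|=3: {3,7,8}:3  {6,7,8}:1
  |U|=4: {2,6,7,8}:1  {3,6,7,8}:4  {5,6,7,8}:1
  |U|=5: {1,2,6,7,8}:1  {2,3,6,7,8}:5  {2,5,6,7,8}:2  {3,5,6,7,8}:5  {4,5,6,7,8}:1
  |U|=6: {1,2,3,6,7,8}:6  {1,2,5,6,7,8}:3  {2,3,5,6,7,8}:12  {2,4,5,6,7,8}:3  {3,4,5,6,7,8}:6
  |U|=7: {0,1,2,5,6,7,8}:3  {1,2,3,5,6,7,8}:21  {1,2,4,5,6,7,8}:6  {2,3,4,5,6,7,8}:21
  start at 0(b): 48
  start at 3(a): 9
  start at 4(x): 24
sum over floor = 81

81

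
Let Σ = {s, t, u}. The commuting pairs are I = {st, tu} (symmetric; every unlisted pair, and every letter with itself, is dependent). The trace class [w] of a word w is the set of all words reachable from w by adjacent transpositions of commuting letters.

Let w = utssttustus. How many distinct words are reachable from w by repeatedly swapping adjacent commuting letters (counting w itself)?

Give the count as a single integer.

#0=u has no predecessor
#1=t has no predecessor
#2=s depends on [0:u]
#3=s depends on [2:s]
#4=t depends on [1:t]
#5=t depends on [4:t]
#6=u depends on [3:s]
#7=s depends on [6:u]
#8=t depends on [5:t]
#9=u depends on [7:s]
#10=s depends on [9:u]
sources: [0:u, 1:t]
N(rest) = Σ N(rest − s) over sources s of rest; N(one piece) = 1:
  size 1 → [8]=1  [10]=1
  size 2 → [5,8]=1  [8,10]=2  [9,10]=1
  size 3 → [4,5,8]=1  [5,8,10]=3  [7,9,10]=1  [8,9,10]=3
  size 4 → [1,4,5,8]=1  [4,5,8,10]=4  [5,8,9,10]=6  [6,7,9,10]=1  [7,8,9,10]=4
  size 5 → [1,4,5,8,10]=5  [3,6,7,9,10]=1  [4,5,8,9,10]=10  [5,7,8,9,10]=10  [6,7,8,9,10]=5
  size 6 → [1,4,5,8,9,10]=15  [2,3,6,7,9,10]=1  [3,6,7,8,9,10]=6  [4,5,7,8,9,10]=20  [5,6,7,8,9,10]=15
  size 7 → [0,2,3,6,7,9,10]=1  [1,4,5,7,8,9,10]=35  [2,3,6,7,8,9,10]=7  [3,5,6,7,8,9,10]=21  [4,5,6,7,8,9,10]=35
  size 8 → [0,2,3,6,7,8,9,10]=8  [1,4,5,6,7,8,9,10]=70  [2,3,5,6,7,8,9,10]=28  [3,4,5,6,7,8,9,10]=56
  size 9 → [0,2,3,5,6,7,8,9,10]=36  [1,3,4,5,6,7,8,9,10]=126  [2,3,4,5,6,7,8,9,10]=84
  first=0(u) contributes 210
  first=1(t) contributes 120
|[w]| = 330

330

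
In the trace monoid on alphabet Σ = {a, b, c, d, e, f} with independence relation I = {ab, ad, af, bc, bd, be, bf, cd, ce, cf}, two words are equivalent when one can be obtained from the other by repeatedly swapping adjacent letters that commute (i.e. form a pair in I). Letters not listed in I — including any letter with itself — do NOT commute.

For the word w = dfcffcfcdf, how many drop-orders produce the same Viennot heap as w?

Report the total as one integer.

#0=d has no predecessor
#1=f depends on [0:d]
#2=c has no predecessor
#3=f depends on [1:f]
#4=f depends on [3:f]
#5=c depends on [2:c]
#6=f depends on [4:f]
#7=c depends on [5:c]
#8=d depends on [6:f]
#9=f depends on [8:d]
sources: [0:d, 2:c]
N(rest) = Σ N(rest − s) over sources s of rest; N(one piece) = 1:
  size 1 → [7]=1  [9]=1
  size 2 → [5,7]=1  [7,9]=2  [8,9]=1
  size 3 → [2,5,7]=1  [5,7,9]=3  [6,8,9]=1  [7,8,9]=3
  size 4 → [2,5,7,9]=4  [4,6,8,9]=1  [5,7,8,9]=6  [6,7,8,9]=4
  size 5 → [2,5,7,8,9]=10  [3,4,6,8,9]=1  [4,6,7,8,9]=5  [5,6,7,8,9]=10
  size 6 → [1,3,4,6,8,9]=1  [2,5,6,7,8,9]=20  [3,4,6,7,8,9]=6  [4,5,6,7,8,9]=15
  size 7 → [0,1,3,4,6,8,9]=1  [1,3,4,6,7,8,9]=7  [2,4,5,6,7,8,9]=35  [3,4,5,6,7,8,9]=21
  size 8 → [0,1,3,4,6,7,8,9]=8  [1,3,4,5,6,7,8,9]=28  [2,3,4,5,6,7,8,9]=56
  first=0(d) contributes 84
  first=2(c) contributes 36
|[w]| = 120

120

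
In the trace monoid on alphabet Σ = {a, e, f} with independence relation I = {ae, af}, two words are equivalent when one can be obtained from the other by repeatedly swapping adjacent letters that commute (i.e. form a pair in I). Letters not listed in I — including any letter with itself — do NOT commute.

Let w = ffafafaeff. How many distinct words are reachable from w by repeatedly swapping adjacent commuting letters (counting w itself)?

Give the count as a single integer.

piece 0:f — minimal
piece 1:f rests on {0:f}
piece 2:a — minimal
piece 3:f rests on {1:f}
piece 4:a rests on {2:a}
piece 5:f rests on {3:f}
piece 6:a rests on {4:a}
piece 7:e rests on {5:f}
piece 8:f rests on {7:e}
piece 9:f rests on {8:f}
minimal pieces: {0:f, 2:a}
ways to finish when only these pieces remain (= sum over removing one remaining piece with nothing left below it):
  1 left: {6}→1  {9}→1
  2 left: {4,6}→1  {6,9}→2  {8,9}→1
  3 left: {2,4,6}→1  {4,6,9}→3  {6,8,9}→3  {7,8,9}→1
  4 left: {2,4,6,9}→4  {4,6,8,9}→6  {5,7,8,9}→1  {6,7,8,9}→4
  5 left: {2,4,6,8,9}→10  {3,5,7,8,9}→1  {4,6,7,8,9}→10  {5,6,7,8,9}→5
  6 left: {1,3,5,7,8,9}→1  {2,4,6,7,8,9}→20  {3,5,6,7,8,9}→6  {4,5,6,7,8,9}→15
  7 left: {0,1,3,5,7,8,9}→1  {1,3,5,6,7,8,9}→7  {2,4,5,6,7,8,9}→35  {3,4,5,6,7,8,9}→21
  8 left: {0,1,3,5,6,7,8,9}→8  {1,3,4,5,6,7,8,9}→28  {2,3,4,5,6,7,8,9}→56
  placing 0:f first → 84 extensions
  placing 2:a first → 36 extensions
total linear extensions = 120

120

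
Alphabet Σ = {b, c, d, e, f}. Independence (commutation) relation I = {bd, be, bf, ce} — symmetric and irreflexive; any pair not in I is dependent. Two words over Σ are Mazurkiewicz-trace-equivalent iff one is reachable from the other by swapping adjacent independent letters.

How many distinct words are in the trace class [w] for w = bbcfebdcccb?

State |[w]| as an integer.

4

piece 0:b — minimal
piece 1:b rests on {0:b}
piece 2:c rests on {1:b}
piece 3:f rests on {2:c}
piece 4:e rests on {3:f}
piece 5:b rests on {2:c}
piece 6:d rests on {4:e}
piece 7:c rests on {5:b, 6:d}
piece 8:c rests on {7:c}
piece 9:c rests on {8:c}
piece 10:b rests on {9:c}
minimal pieces: {0:b}
ways to finish when only these pieces remain (= sum over removing one remaining piece with nothing left below it):
  1 left: {10}→1
  2 left: {9,10}→1
  3 left: {8,9,10}→1
  4 left: {7,8,9,10}→1
  5 left: {5,7,8,9,10}→1  {6,7,8,9,10}→1
  6 left: {4,6,7,8,9,10}→1  {5,6,7,8,9,10}→2
  7 left: {3,4,6,7,8,9,10}→1  {4,5,6,7,8,9,10}→3
  8 left: {3,4,5,6,7,8,9,10}→4
  9 left: {2,3,4,5,6,7,8,9,10}→4
  placing 0:b first → 4 extensions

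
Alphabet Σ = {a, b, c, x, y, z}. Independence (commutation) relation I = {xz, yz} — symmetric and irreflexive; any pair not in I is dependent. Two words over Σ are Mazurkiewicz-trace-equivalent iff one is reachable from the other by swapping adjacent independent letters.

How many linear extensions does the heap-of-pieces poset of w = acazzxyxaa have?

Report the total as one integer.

10

drop 0:a onto floor
drop 1:c onto {0:a}
drop 2:a onto {1:c}
drop 3:z onto {2:a}
drop 4:z onto {3:z}
drop 5:x onto {2:a}
drop 6:y onto {5:x}
drop 7:x onto {6:y}
drop 8:a onto {4:z, 7:x}
drop 9:a onto {8:a}
ground layer = {0:a}
drop-orders for the pieces not yet dropped (sum over which currently-grounded one goes next):
  1 to go: {9} 1
  2 to go: {8,9} 1
  3 to go: {4,8,9} 1  {7,8,9} 1
  4 to go: {3,4,8,9} 1  {4,7,8,9} 2  {6,7,8,9} 1
  5 to go: {3,4,7,8,9} 3  {4,6,7,8,9} 3  {5,6,7,8,9} 1
  6 to go: {3,4,6,7,8,9} 6  {4,5,6,7,8,9} 4
  7 to go: {3,4,5,6,7,8,9} 10
  8 to go: {2,3,4,5,6,7,8,9} 10
  if 0:a drops first: 10 orders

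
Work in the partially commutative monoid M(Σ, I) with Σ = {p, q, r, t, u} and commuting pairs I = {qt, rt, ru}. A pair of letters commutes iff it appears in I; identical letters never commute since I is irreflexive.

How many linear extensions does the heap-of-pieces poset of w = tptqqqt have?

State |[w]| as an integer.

0(t) covers ∅
1(p) covers 0:t
2(t) covers 1:p
3(q) covers 1:p
4(q) covers 3:q
5(q) covers 4:q
6(t) covers 2:t
floor of heap: 0:t
completions by unplaced set U, small U first (add the entries for U minus each lowest piece of U):
  |U|=1: {5}:1  {6}:1
  |U|=2: {2,6}:1  {4,5}:1  {5,6}:2
  |U|=3: {2,5,6}:3  {3,4,5}:1  {4,5,6}:3
  |U|=4: {2,4,5,6}:6  {3,4,5,6}:4
  |U|=5: {2,3,4,5,6}:10
  start at 0(t): 10

10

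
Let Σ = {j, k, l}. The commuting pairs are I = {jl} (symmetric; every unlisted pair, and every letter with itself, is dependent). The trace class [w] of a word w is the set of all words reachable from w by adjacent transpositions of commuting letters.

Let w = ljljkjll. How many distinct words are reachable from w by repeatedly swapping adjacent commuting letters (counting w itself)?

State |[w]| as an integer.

18

drop 0:l onto floor
drop 1:j onto floor
drop 2:l onto {0:l}
drop 3:j onto {1:j}
drop 4:k onto {2:l, 3:j}
drop 5:j onto {4:k}
drop 6:l onto {4:k}
drop 7:l onto {6:l}
ground layer = {0:l, 1:j}
drop-orders for the pieces not yet dropped (sum over which currently-grounded one goes next):
  1 to go: {5} 1  {7} 1
  2 to go: {5,7} 2  {6,7} 1
  3 to go: {5,6,7} 3
  4 to go: {4,5,6,7} 3
  5 to go: {2,4,5,6,7} 3  {3,4,5,6,7} 3
  6 to go: {0,2,4,5,6,7} 3  {1,3,4,5,6,7} 3  {2,3,4,5,6,7} 6
  if 0:l drops first: 9 orders
  if 1:j drops first: 9 orders
heap linearizations: 18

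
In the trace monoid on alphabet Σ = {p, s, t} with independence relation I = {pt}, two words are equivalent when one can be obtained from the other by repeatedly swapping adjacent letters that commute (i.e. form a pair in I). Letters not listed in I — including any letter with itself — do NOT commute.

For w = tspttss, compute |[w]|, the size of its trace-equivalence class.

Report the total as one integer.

3

piece 0:t — minimal
piece 1:s rests on {0:t}
piece 2:p rests on {1:s}
piece 3:t rests on {1:s}
piece 4:t rests on {3:t}
piece 5:s rests on {2:p, 4:t}
piece 6:s rests on {5:s}
minimal pieces: {0:t}
ways to finish when only these pieces remain (= sum over removing one remaining piece with nothing left below it):
  1 left: {6}→1
  2 left: {5,6}→1
  3 left: {2,5,6}→1  {4,5,6}→1
  4 left: {2,4,5,6}→2  {3,4,5,6}→1
  5 left: {2,3,4,5,6}→3
  placing 0:t first → 3 extensions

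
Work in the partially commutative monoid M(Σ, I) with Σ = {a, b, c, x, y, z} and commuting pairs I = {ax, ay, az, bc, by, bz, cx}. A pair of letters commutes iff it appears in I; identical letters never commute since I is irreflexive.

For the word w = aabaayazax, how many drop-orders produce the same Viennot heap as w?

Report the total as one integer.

110

drop 0:a onto floor
drop 1:a onto {0:a}
drop 2:b onto {1:a}
drop 3:a onto {2:b}
drop 4:a onto {3:a}
drop 5:y onto floor
drop 6:a onto {4:a}
drop 7:z onto {5:y}
drop 8:a onto {6:a}
drop 9:x onto {2:b, 7:z}
ground layer = {0:a, 5:y}
drop-orders for the pieces not yet dropped (sum over which currently-grounded one goes next):
  1 to go: {8} 1  {9} 1
  2 to go: {6,8} 1  {7,9} 1  {8,9} 2
  3 to go: {4,6,8} 1  {5,7,9} 1  {6,8,9} 3  {7,8,9} 3
  4 to go: {3,4,6,8} 1  {4,6,8,9} 4  {5,7,8,9} 4  {6,7,8,9} 6
  5 to go: {3,4,6,8,9} 5  {4,6,7,8,9} 10  {5,6,7,8,9} 10
  6 to go: {2,3,4,6,8,9} 5  {3,4,6,7,8,9} 15  {4,5,6,7,8,9} 20
  7 to go: {1,2,3,4,6,8,9} 5  {2,3,4,6,7,8,9} 20  {3,4,5,6,7,8,9} 35
  8 to go: {0,1,2,3,4,6,8,9} 5  {1,2,3,4,6,7,8,9} 25  {2,3,4,5,6,7,8,9} 55
  if 0:a drops first: 80 orders
  if 5:y drops first: 30 orders
heap linearizations: 110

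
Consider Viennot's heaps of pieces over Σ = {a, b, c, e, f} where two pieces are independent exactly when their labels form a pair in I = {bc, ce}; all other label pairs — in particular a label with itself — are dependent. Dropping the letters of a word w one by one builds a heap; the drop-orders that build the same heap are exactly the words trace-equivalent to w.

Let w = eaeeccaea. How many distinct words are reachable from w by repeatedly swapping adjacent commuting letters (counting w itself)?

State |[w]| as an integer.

0(e) covers ∅
1(a) covers 0:e
2(e) covers 1:a
3(e) covers 2:e
4(c) covers 1:a
5(c) covers 4:c
6(a) covers 3:e, 5:c
7(e) covers 6:a
8(a) covers 7:e
floor of heap: 0:e
completions by unplaced set U, small U first (add the entries for U minus each lowest piece of U):
  |U|=1: {8}:1
  |U|=2: {7,8}:1
  |U|=3: {6,7,8}:1
  |U|=4: {3,6,7,8}:1  {5,6,7,8}:1
  |U|=5: {2,3,6,7,8}:1  {3,5,6,7,8}:2  {4,5,6,7,8}:1
  |U|=6: {2,3,5,6,7,8}:3  {3,4,5,6,7,8}:3
  |U|=7: {2,3,4,5,6,7,8}:6
  start at 0(e): 6

6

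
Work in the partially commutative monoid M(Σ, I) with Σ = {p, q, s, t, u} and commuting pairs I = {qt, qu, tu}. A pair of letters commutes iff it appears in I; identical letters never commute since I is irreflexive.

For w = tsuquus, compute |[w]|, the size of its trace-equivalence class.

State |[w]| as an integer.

4

0(t) covers ∅
1(s) covers 0:t
2(u) covers 1:s
3(q) covers 1:s
4(u) covers 2:u
5(u) covers 4:u
6(s) covers 3:q, 5:u
floor of heap: 0:t
completions by unplaced set U, small U first (add the entries for U minus each lowest piece of U):
  |U|=1: {6}:1
  |U|=2: {3,6}:1  {5,6}:1
  |U|=3: {3,5,6}:2  {4,5,6}:1
  |U|=4: {2,4,5,6}:1  {3,4,5,6}:3
  |U|=5: {2,3,4,5,6}:4
  start at 0(t): 4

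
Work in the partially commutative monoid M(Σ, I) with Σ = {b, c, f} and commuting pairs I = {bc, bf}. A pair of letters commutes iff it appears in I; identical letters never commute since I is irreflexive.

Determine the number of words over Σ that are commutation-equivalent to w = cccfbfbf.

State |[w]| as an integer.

28

0(c) covers ∅
1(c) covers 0:c
2(c) covers 1:c
3(f) covers 2:c
4(b) covers ∅
5(f) covers 3:f
6(b) covers 4:b
7(f) covers 5:f
floor of heap: 0:c, 4:b
completions by unplaced set U, small U first (add the entries for U minus each lowest piece of U):
  |U|=1: {6}:1  {7}:1
  |U|=2: {4,6}:1  {5,7}:1  {6,7}:2
  |U|=3: {3,5,7}:1  {4,6,7}:3  {5,6,7}:3
  |U|=4: {2,3,5,7}:1  {3,5,6,7}:4  {4,5,6,7}:6
  |U|=5: {1,2,3,5,7}:1  {2,3,5,6,7}:5  {3,4,5,6,7}:10
  |U|=6: {0,1,2,3,5,7}:1  {1,2,3,5,6,7}:6  {2,3,4,5,6,7}:15
  start at 0(c): 21
  start at 4(b): 7
sum over floor = 28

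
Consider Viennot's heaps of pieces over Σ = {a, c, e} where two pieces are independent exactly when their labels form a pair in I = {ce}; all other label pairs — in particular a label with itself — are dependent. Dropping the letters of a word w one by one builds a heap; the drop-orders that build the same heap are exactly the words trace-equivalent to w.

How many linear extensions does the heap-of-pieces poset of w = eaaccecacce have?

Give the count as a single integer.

piece 0:e — minimal
piece 1:a rests on {0:e}
piece 2:a rests on {1:a}
piece 3:c rests on {2:a}
piece 4:c rests on {3:c}
piece 5:e rests on {2:a}
piece 6:c rests on {4:c}
piece 7:a rests on {5:e, 6:c}
piece 8:c rests on {7:a}
piece 9:c rests on {8:c}
piece 10:e rests on {7:a}
minimal pieces: {0:e}
ways to finish when only these pieces remain (= sum over removing one remaining piece with nothing left below it):
  1 left: {9}→1  {10}→1
  2 left: {8,9}→1  {9,10}→2
  3 left: {8,9,10}→3
  4 left: {7,8,9,10}→3
  5 left: {5,7,8,9,10}→3  {6,7,8,9,10}→3
  6 left: {4,6,7,8,9,10}→3  {5,6,7,8,9,10}→6
  7 left: {3,4,6,7,8,9,10}→3  {4,5,6,7,8,9,10}→9
  8 left: {3,4,5,6,7,8,9,10}→12
  9 left: {2,3,4,5,6,7,8,9,10}→12
  placing 0:e first → 12 extensions

12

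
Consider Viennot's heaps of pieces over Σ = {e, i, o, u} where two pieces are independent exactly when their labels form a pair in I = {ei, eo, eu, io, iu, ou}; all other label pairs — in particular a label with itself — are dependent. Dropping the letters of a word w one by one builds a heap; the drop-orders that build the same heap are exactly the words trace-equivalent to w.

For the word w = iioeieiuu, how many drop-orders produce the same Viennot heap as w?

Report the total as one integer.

3780

drop 0:i onto floor
drop 1:i onto {0:i}
drop 2:o onto floor
drop 3:e onto floor
drop 4:i onto {1:i}
drop 5:e onto {3:e}
drop 6:i onto {4:i}
drop 7:u onto floor
drop 8:u onto {7:u}
ground layer = {0:i, 2:o, 3:e, 7:u}
drop-orders for the pieces not yet dropped (sum over which currently-grounded one goes next):
  1 to go: {2} 1  {5} 1  {6} 1  {8} 1
  2 to go: {2,5} 2  {2,6} 2  {2,8} 2  {3,5} 1  {4,6} 1  {5,6} 2  {5,8} 2  {6,8} 2  {7,8} 1
  3 to go: {1,4,6} 1  {2,3,5} 3  {2,4,6} 3  {2,5,6} 6  {2,5,8} 6  {2,6,8} 6  {2,7,8} 3  {3,5,6} 3  {3,5,8} 3  {4,5,6} 3  {4,6,8} 3  {5,6,8} 6  {5,7,8} 3  {6,7,8} 3
  4 to go: {0,1,4,6} 1  {1,2,4,6} 4  {1,4,5,6} 4  {1,4,6,8} 4  {2,3,5,6} 12  {2,3,5,8} 12  {2,4,5,6} 12  {2,4,6,8} 12  {2,5,6,8} 24  {2,5,7,8} 12  {2,6,7,8} 12  {3,4,5,6} 6  {3,5,6,8} 12  {3,5,7,8} 6  {4,5,6,8} 12  {4,6,7,8} 6  {5,6,7,8} 12
  5 to go: {0,1,2,4,6} 5  {0,1,4,5,6} 5  {0,1,4,6,8} 5  {1,2,4,5,6} 20  {1,2,4,6,8} 20  {1,3,4,5,6} 10  {1,4,5,6,8} 20  {1,4,6,7,8} 10  {2,3,4,5,6} 30  {2,3,5,6,8} 60  {2,3,5,7,8} 30  {2,4,5,6,8} 60  {2,4,6,7,8} 30  {2,5,6,7,8} 60  {3,4,5,6,8} 30  {3,5,6,7,8} 30  {4,5,6,7,8} 30
  6 to go: {0,1,2,4,5,6} 30  {0,1,2,4,6,8} 30  {0,1,3,4,5,6} 15  {0,1,4,5,6,8} 30  {0,1,4,6,7,8} 15  {1,2,3,4,5,6} 60  {1,2,4,5,6,8} 120  {1,2,4,6,7,8} 60  {1,3,4,5,6,8} 60  {1,4,5,6,7,8} 60  {2,3,4,5,6,8} 180  {2,3,5,6,7,8} 180  {2,4,5,6,7,8} 180  {3,4,5,6,7,8} 90
  7 to go: {0,1,2,3,4,5,6} 105  {0,1,2,4,5,6,8} 210  {0,1,2,4,6,7,8} 105  {0,1,3,4,5,6,8} 105  {0,1,4,5,6,7,8} 105  {1,2,3,4,5,6,8} 420  {1,2,4,5,6,7,8} 420  {1,3,4,5,6,7,8} 210  {2,3,4,5,6,7,8} 630
  if 0:i drops first: 1680 orders
  if 2:o drops first: 420 orders
  if 3:e drops first: 840 orders
  if 7:u drops first: 840 orders
heap linearizations: 3780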